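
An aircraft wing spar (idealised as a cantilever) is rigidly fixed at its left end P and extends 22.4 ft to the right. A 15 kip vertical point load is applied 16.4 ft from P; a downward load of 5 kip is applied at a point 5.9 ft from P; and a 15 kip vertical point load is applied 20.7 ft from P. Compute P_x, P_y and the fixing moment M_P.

ΣF_x = 0: P_x = 0.
ΣF_y = 0: P_y − 15 − 5 − 15 = 0 → P_y = 35.00 kip.
ΣM about P: M_P − 15·16.4 − 5·5.9 − 15·20.7 = 0 → M_P = 586.0 kip·ft.

P_x = 0, P_y = 35.00 kip, M_P = 586.0 kip·ft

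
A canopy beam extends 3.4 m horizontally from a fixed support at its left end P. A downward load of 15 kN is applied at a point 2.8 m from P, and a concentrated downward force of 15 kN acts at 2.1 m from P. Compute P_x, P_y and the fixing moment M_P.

ΣF_x = 0: P_x = 0.
ΣF_y = 0: P_y − 15 − 15 = 0 → P_y = 30.00 kN.
ΣM about P: M_P − 15·2.8 − 15·2.1 = 0 → M_P = 73.50 kN·m.

P_x = 0, P_y = 30.00 kN, M_P = 73.50 kN·m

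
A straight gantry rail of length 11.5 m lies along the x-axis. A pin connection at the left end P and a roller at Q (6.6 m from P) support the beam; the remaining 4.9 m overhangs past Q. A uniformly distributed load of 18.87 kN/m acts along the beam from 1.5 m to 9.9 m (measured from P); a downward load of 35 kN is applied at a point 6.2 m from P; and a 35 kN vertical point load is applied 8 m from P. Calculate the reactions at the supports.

P_x = 0, P_y = 16.31 kN, Q_y = 212.2 kN

Resultant of the distributed load: 18.87 × 8.4 = 158.508 kN at 5.7 m from P.
Moments about P: Q_y·6.6 − (18.87·8.4)·5.7 − 35·6.2 − 35·8 = 0 → Q_y = 1400.4956/6.6 = 212.196 ≈ 212.2 kN.
ΣF_y = 0: P_y + 212.196 − 18.87·8.4 − 35 − 35 = 0 → P_y = 16.31 kN.
ΣF_x = 0: no horizontal applied forces, so P_x = 0.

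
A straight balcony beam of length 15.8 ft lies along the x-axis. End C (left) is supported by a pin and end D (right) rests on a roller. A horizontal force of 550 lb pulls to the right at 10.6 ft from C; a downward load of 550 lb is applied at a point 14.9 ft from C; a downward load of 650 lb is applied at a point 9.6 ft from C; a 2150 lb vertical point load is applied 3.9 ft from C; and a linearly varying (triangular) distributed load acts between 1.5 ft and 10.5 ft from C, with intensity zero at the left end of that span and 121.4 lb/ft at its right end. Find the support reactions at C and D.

Resultant of the triangular load: ½ × 121.4 × 9 = 546.3 lb, acting at 7.5 ft from C (one-third of the span from the peak).
Taking moments about C: D_y·15.8 − 550·14.9 − 650·9.6 − 2150·3.9 − (½·121.4·9)·7.5 = 0 → D_y = 26917.25/15.8 = 1703.62 ≈ 1704 lb.
ΣF_y = 0: C_y + 1703.62 − 550 − 650 − 2150 − ½·121.4·9 = 0 → C_y = 2193 lb.
ΣF_x = 0: C_x + 550 = 0 → C_x = -550.0 lb.

C_x = -550.0 lb, C_y = 2193 lb, D_y = 1704 lb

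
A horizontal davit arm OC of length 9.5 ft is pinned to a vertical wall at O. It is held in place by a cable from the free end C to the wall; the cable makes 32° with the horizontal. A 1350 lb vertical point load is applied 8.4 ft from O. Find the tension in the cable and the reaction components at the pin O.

T = 2253 lb, O_x = 1910 lb, O_y = 156.3 lb

ΣM about O: T·sin32°·9.5 − 1350·8.4 = 0 → T = 11340/(9.5·0.529919) = 2252.58 ≈ 2253 lb.
ΣF_x = 0: O_x − T·cos32° = 0 → O_x = 2252.58 × 0.848048 = 1910 lb.
ΣF_y = 0: O_y + T·sin32° − 1350 = 0 → O_y = 1350 − 2252.58 × 0.529919 = 156.3 lb.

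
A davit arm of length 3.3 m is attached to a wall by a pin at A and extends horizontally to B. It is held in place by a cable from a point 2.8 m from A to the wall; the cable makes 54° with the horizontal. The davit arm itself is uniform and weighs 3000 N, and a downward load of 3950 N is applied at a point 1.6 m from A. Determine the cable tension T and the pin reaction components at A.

T = 4975 N, A_x = 2924 N, A_y = 2925 N

ΣM about A: T·sin54°·2.8 − 3000·1.65 − 3950·1.6 = 0 → T = 11270/(2.8·0.809017) = 4975.17 ≈ 4975 N.
ΣF_x = 0: A_x − T·cos54° = 0 → A_x = 4975.17 × 0.587785 = 2924 N.
ΣF_y = 0: A_y + T·sin54° − 3000 − 3950 = 0 → A_y = 6950 − 4975.17 × 0.809017 = 2925 N.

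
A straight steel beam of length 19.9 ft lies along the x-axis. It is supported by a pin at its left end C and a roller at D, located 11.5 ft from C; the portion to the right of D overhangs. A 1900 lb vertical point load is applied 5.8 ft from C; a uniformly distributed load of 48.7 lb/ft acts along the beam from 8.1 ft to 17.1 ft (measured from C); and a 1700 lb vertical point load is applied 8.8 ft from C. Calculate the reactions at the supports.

Resultant of the distributed load: 48.7 × 9 = 438.3 lb at 12.6 ft from C.
Moments about C: D_y·11.5 − 1900·5.8 − (48.7·9)·12.6 − 1700·8.8 = 0 → D_y = 31502.58/11.5 = 2739.35 ≈ 2739 lb.
ΣF_y = 0: C_y + 2739.35 − 1900 − 48.7·9 − 1700 = 0 → C_y = 1299 lb.
ΣF_x = 0: no horizontal applied forces, so C_x = 0.

C_x = 0, C_y = 1299 lb, D_y = 2739 lb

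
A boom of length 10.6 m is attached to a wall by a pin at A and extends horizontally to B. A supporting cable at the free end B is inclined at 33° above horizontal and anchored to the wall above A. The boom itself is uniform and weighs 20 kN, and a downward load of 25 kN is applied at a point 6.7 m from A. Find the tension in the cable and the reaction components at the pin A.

ΣM about A: T·sin33°·10.6 − 20·5.3 − 25·6.7 = 0 → T = 273.5/(10.6·0.544639) = 47.3743 ≈ 47.37 kN.
ΣF_x = 0: A_x − T·cos33° = 0 → A_x = 47.3743 × 0.838671 = 39.73 kN.
ΣF_y = 0: A_y + T·sin33° − 20 − 25 = 0 → A_y = 45 − 47.3743 × 0.544639 = 19.20 kN.

T = 47.37 kN, A_x = 39.73 kN, A_y = 19.20 kN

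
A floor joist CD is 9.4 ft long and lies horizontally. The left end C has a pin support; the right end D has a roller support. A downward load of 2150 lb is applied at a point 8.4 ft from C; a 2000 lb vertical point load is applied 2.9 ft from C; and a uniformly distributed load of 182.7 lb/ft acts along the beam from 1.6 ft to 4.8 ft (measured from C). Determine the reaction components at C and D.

C_x = 0, C_y = 1997 lb, D_y = 2737 lb

Resultant of the distributed load: 182.7 × 3.2 = 584.64 lb at 3.2 ft from C.
ΣM about C: D_y·9.4 − 2150·8.4 − 2000·2.9 − (182.7·3.2)·3.2 = 0 → D_y = 25730.848/9.4 = 2737.32 ≈ 2737 lb.
ΣF_y = 0: C_y + 2737.32 − 2150 − 2000 − 182.7·3.2 = 0 → C_y = 1997 lb.
ΣF_x = 0: no horizontal applied forces, so C_x = 0.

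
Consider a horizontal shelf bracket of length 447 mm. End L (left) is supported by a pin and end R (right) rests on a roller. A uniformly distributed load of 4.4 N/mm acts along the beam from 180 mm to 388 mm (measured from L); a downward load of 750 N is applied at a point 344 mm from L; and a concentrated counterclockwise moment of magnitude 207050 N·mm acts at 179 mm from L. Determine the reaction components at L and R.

L_x = 0, L_y = 969.7 N, R_y = 695.5 N

Resultant of the distributed load: 4.4 × 208 = 915.2 N at 284 mm from L.
Taking moments about L: R_y·447 − (4.4·208)·284 − 750·344 + 207050 = 0 → R_y = 310866.8/447 = 695.451 ≈ 695.5 N.
ΣF_y = 0: L_y + 695.451 − 4.4·208 − 750 = 0 → L_y = 969.7 N.
ΣF_x = 0: no horizontal applied forces, so L_x = 0.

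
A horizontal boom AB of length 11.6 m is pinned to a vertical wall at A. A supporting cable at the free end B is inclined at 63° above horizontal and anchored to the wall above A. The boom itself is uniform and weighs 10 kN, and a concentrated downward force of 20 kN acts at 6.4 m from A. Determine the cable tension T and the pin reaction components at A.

ΣM about A: T·sin63°·11.6 − 10·5.8 − 20·6.4 = 0 → T = 186/(11.6·0.891007) = 17.9959 ≈ 18.00 kN.
ΣF_x = 0: A_x − T·cos63° = 0 → A_x = 17.9959 × 0.45399 = 8.170 kN.
ΣF_y = 0: A_y + T·sin63° − 10 − 20 = 0 → A_y = 30 − 17.9959 × 0.891007 = 13.97 kN.

T = 18.00 kN, A_x = 8.170 kN, A_y = 13.97 kN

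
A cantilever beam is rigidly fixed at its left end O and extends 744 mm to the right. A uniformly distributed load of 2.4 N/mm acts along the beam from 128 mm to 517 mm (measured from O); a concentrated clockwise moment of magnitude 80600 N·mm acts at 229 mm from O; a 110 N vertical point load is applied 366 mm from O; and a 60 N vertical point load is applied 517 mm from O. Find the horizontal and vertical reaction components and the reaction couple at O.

O_x = 0, O_y = 1104 N, M_O = 453000 N·mm

Resultant of the distributed load: 2.4 × 389 = 933.6 N at 322.5 mm from O.
ΣF_x = 0: O_x = 0.
ΣF_y = 0: O_y − 2.4·389 − 110 − 60 = 0 → O_y = 1104 N.
ΣM about O: M_O − (2.4·389)·322.5 − 80600 − 110·366 − 60·517 = 0 → M_O = 453000 N·mm.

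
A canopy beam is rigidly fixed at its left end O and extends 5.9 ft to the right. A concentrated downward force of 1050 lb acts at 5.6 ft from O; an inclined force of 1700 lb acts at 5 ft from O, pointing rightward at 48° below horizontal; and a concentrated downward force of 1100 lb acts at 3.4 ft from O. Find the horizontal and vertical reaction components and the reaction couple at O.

O_x = -1138 lb, O_y = 3413 lb, M_O = 15940 lb·ft

ΣF_x = 0: O_x + 1700·cos48° = 0 → O_x = -1138 lb.
ΣF_y = 0: O_y − 1050 − 1700·sin48° − 1100 = 0 → O_y = 3413 lb.
ΣM about O: M_O − 1050·5.6 − 1700·sin48°·5 − 1100·3.4 = 0 → M_O = 15940 lb·ft.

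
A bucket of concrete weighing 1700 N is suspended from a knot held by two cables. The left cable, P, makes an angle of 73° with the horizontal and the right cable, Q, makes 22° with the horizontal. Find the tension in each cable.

ΣF_x = 0: −T_P·cos73° + T_Q·cos22° = 0 → T_Q = 0.315333·T_P.
ΣF_y = 0: T_P·sin73° + T_Q·sin22° = 1700.
Substitute: T_P·(0.956305 + 0.315333·0.374607) = 1700 → T_P = 1582.23 ≈ 1582 N.
Then T_Q = 0.315333 × 1582.23 = 498.9 N.

T_P = 1582 N, T_Q = 498.9 N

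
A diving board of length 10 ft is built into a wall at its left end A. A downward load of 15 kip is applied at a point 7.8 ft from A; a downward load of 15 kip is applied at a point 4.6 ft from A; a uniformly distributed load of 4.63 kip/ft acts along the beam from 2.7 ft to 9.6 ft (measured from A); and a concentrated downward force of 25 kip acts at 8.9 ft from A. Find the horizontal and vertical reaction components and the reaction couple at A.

A_x = 0, A_y = 86.95 kip, M_A = 605.0 kip·ft

Resultant of the distributed load: 4.63 × 6.9 = 31.947 kip at 6.15 ft from A.
ΣF_x = 0: A_x = 0.
ΣF_y = 0: A_y − 15 − 15 − 4.63·6.9 − 25 = 0 → A_y = 86.95 kip.
ΣM about A: M_A − 15·7.8 − 15·4.6 − (4.63·6.9)·6.15 − 25·8.9 = 0 → M_A = 605.0 kip·ft.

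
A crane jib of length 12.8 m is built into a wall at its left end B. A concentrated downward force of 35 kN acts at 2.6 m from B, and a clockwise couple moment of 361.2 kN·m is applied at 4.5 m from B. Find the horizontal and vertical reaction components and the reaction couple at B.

B_x = 0, B_y = 35.00 kN, M_B = 452.2 kN·m

ΣF_x = 0: B_x = 0.
ΣF_y = 0: B_y − 35 = 0 → B_y = 35.00 kN.
ΣM about B: M_B − 35·2.6 − 361.2 = 0 → M_B = 452.2 kN·m.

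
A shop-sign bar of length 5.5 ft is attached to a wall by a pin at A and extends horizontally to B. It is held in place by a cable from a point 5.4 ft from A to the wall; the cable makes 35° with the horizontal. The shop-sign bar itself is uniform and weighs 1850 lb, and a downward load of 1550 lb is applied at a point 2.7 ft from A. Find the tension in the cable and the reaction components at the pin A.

ΣM about A: T·sin35°·5.4 − 1850·2.75 − 1550·2.7 = 0 → T = 9272.5/(5.4·0.573576) = 2993.73 ≈ 2994 lb.
ΣF_x = 0: A_x − T·cos35° = 0 → A_x = 2993.73 × 0.819152 = 2452 lb.
ΣF_y = 0: A_y + T·sin35° − 1850 − 1550 = 0 → A_y = 3400 − 2993.73 × 0.573576 = 1683 lb.

T = 2994 lb, A_x = 2452 lb, A_y = 1683 lb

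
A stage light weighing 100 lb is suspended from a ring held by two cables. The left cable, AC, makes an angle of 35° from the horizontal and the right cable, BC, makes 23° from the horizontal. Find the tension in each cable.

ΣF_x = 0: −T_AC·cos35° + T_BC·cos23° = 0 → T_BC = 0.889894·T_AC.
ΣF_y = 0: T_AC·sin35° + T_BC·sin23° = 100.
Substitute: T_AC·(0.573576 + 0.889894·0.390731) = 100 → T_AC = 108.544 ≈ 108.5 lb.
Then T_BC = 0.889894 × 108.544 = 96.59 lb.

T_AC = 108.5 lb, T_BC = 96.59 lb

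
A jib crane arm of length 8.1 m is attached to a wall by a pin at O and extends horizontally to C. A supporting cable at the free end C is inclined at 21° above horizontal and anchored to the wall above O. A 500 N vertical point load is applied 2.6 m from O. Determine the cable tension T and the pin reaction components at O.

T = 447.8 N, O_x = 418.1 N, O_y = 339.5 N

ΣM about O: T·sin21°·8.1 − 500·2.6 = 0 → T = 1300/(8.1·0.358368) = 447.846 ≈ 447.8 N.
ΣF_x = 0: O_x − T·cos21° = 0 → O_x = 447.846 × 0.93358 = 418.1 N.
ΣF_y = 0: O_y + T·sin21° − 500 = 0 → O_y = 500 − 447.846 × 0.358368 = 339.5 N.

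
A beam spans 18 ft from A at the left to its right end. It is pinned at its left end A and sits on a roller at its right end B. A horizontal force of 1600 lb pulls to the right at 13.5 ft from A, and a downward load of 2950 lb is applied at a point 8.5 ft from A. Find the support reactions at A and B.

A_x = -1600 lb, A_y = 1557 lb, B_y = 1393 lb

ΣM about A: B_y·18 − 2950·8.5 = 0 → B_y = 25075/18 = 1393.06 ≈ 1393 lb.
ΣF_y = 0: A_y + 1393.06 − 2950 = 0 → A_y = 1557 lb.
ΣF_x = 0: A_x + 1600 = 0 → A_x = -1600 lb.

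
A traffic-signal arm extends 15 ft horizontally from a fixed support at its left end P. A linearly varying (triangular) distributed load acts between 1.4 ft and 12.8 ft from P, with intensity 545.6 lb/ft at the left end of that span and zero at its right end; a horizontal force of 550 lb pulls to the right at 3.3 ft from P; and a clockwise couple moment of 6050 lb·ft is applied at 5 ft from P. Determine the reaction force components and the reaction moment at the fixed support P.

Resultant of the triangular load: ½ × 545.6 × 11.4 = 3109.92 lb, acting at 5.2 ft from P (one-third of the span from the peak).
ΣF_x = 0: P_x + 550 = 0 → P_x = -550.0 lb.
ΣF_y = 0: P_y − ½·545.6·11.4 = 0 → P_y = 3110 lb.
ΣM about P: M_P − (½·545.6·11.4)·5.2 − 6050 = 0 → M_P = 22220 lb·ft.

P_x = -550.0 lb, P_y = 3110 lb, M_P = 22220 lb·ft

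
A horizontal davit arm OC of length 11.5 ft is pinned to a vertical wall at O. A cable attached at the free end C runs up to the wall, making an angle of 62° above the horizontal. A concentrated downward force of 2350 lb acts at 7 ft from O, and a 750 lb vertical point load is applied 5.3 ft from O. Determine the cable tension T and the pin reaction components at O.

T = 2012 lb, O_x = 944.4 lb, O_y = 1324 lb

ΣM about O: T·sin62°·11.5 − 2350·7 − 750·5.3 = 0 → T = 20425/(11.5·0.882948) = 2011.54 ≈ 2012 lb.
ΣF_x = 0: O_x − T·cos62° = 0 → O_x = 2011.54 × 0.469472 = 944.4 lb.
ΣF_y = 0: O_y + T·sin62° − 2350 − 750 = 0 → O_y = 3100 − 2011.54 × 0.882948 = 1324 lb.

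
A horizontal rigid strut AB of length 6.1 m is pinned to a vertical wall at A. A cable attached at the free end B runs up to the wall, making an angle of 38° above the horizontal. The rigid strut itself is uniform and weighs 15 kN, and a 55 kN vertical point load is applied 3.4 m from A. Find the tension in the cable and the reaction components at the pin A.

ΣM about A: T·sin38°·6.1 − 15·3.05 − 55·3.4 = 0 → T = 232.75/(6.1·0.615661) = 61.9752 ≈ 61.98 kN.
ΣF_x = 0: A_x − T·cos38° = 0 → A_x = 61.9752 × 0.788011 = 48.84 kN.
ΣF_y = 0: A_y + T·sin38° − 15 − 55 = 0 → A_y = 70 − 61.9752 × 0.615661 = 31.84 kN.

T = 61.98 kN, A_x = 48.84 kN, A_y = 31.84 kN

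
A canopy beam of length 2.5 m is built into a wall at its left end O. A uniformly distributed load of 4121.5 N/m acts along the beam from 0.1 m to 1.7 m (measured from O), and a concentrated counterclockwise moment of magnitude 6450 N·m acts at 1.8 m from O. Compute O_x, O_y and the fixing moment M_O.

O_x = 0, O_y = 6594 N, M_O = -515.0 N·m

Resultant of the distributed load: 4121.5 × 1.6 = 6594.4 N at 0.9 m from O.
ΣF_x = 0: O_x = 0.
ΣF_y = 0: O_y − 4121.5·1.6 = 0 → O_y = 6594 N.
ΣM about O: M_O − (4121.5·1.6)·0.9 + 6450 = 0 → M_O = -515.0 N·m.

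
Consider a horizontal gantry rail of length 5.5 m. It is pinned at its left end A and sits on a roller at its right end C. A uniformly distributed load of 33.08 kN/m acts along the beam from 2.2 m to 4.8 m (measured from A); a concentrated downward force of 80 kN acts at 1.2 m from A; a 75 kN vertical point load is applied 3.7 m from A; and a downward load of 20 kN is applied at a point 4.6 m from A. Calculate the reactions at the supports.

Resultant of the distributed load: 33.08 × 2.6 = 86.008 kN at 3.5 m from A.
Moments about A: C_y·5.5 − (33.08·2.6)·3.5 − 80·1.2 − 75·3.7 − 20·4.6 = 0 → C_y = 766.528/5.5 = 139.369 ≈ 139.4 kN.
ΣF_y = 0: A_y + 139.369 − 33.08·2.6 − 80 − 75 − 20 = 0 → A_y = 121.6 kN.
ΣF_x = 0: no horizontal applied forces, so A_x = 0.

A_x = 0, A_y = 121.6 kN, C_y = 139.4 kN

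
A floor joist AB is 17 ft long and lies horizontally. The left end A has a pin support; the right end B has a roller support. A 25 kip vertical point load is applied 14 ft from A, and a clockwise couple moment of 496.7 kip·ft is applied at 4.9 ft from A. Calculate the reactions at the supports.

A_x = 0, A_y = -24.81 kip, B_y = 49.81 kip

Moments about A: B_y·17 − 25·14 − 496.7 = 0 → B_y = 846.7/17 = 49.8059 ≈ 49.81 kip.
ΣF_y = 0: A_y + 49.8059 − 25 = 0 → A_y = -24.81 kip.
ΣF_x = 0: no horizontal applied forces, so A_x = 0.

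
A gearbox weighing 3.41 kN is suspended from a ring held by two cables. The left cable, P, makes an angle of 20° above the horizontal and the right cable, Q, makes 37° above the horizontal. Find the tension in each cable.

ΣF_x = 0: −T_P·cos20° + T_Q·cos37° = 0 → T_Q = 1.17662·T_P.
ΣF_y = 0: T_P·sin20° + T_Q·sin37° = 3.41.
Substitute: T_P·(0.34202 + 1.17662·0.601815) = 3.41 → T_P = 3.24722 ≈ 3.247 kN.
Then T_Q = 1.17662 × 3.24722 = 3.821 kN.

T_P = 3.247 kN, T_Q = 3.821 kN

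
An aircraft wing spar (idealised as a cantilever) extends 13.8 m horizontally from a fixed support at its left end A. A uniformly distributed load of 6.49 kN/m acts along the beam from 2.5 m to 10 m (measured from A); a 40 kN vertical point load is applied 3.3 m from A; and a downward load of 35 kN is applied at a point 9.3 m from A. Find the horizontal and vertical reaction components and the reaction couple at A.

A_x = 0, A_y = 123.7 kN, M_A = 761.7 kN·m

Resultant of the distributed load: 6.49 × 7.5 = 48.675 kN at 6.25 m from A.
ΣF_x = 0: A_x = 0.
ΣF_y = 0: A_y − 6.49·7.5 − 40 − 35 = 0 → A_y = 123.7 kN.
ΣM about A: M_A − (6.49·7.5)·6.25 − 40·3.3 − 35·9.3 = 0 → M_A = 761.7 kN·m.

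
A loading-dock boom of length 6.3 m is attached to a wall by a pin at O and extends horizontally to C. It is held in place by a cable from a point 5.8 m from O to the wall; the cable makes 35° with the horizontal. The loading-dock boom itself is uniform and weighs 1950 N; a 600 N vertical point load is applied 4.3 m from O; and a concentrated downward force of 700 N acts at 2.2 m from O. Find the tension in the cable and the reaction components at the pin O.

T = 3085 N, O_x = 2527 N, O_y = 1481 N

ΣM about O: T·sin35°·5.8 − 1950·3.15 − 600·4.3 − 700·2.2 = 0 → T = 10262.5/(5.8·0.573576) = 3084.85 ≈ 3085 N.
ΣF_x = 0: O_x − T·cos35° = 0 → O_x = 3084.85 × 0.819152 = 2527 N.
ΣF_y = 0: O_y + T·sin35° − 1950 − 600 − 700 = 0 → O_y = 3250 − 3084.85 × 0.573576 = 1481 N.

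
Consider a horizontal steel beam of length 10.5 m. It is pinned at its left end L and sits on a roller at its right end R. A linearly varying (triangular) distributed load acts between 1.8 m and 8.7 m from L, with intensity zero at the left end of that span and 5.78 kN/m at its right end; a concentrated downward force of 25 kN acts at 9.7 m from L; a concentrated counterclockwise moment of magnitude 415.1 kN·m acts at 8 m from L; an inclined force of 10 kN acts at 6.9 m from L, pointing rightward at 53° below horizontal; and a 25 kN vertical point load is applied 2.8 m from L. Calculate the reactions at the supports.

Resultant of the triangular load: ½ × 5.78 × 6.9 = 19.941 kN, acting at 6.4 m from L (one-third of the span from the peak).
Taking moments about L: R_y·10.5 − (½·5.78·6.9)·6.4 − 25·9.7 + 415.1 − 10·sin53°·6.9 − 25·2.8 = 0 → R_y = 80.1283/10.5 = 7.63127 ≈ 7.631 kN.
ΣF_y = 0: L_y + 7.63127 − ½·5.78·6.9 − 25 − 10·sin53° − 25 = 0 → L_y = 70.30 kN.
ΣF_x = 0: L_x + 10·cos53° = 0 → L_x = -6.018 kN.

L_x = -6.018 kN, L_y = 70.30 kN, R_y = 7.631 kN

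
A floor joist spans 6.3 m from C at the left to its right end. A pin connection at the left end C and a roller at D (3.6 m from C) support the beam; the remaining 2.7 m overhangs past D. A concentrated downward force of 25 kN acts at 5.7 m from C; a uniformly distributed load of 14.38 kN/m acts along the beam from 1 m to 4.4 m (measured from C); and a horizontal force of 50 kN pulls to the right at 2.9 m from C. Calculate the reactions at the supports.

C_x = -50.00 kN, C_y = -2.360 kN, D_y = 76.25 kN

Resultant of the distributed load: 14.38 × 3.4 = 48.892 kN at 2.7 m from C.
Taking moments about C: D_y·3.6 − 25·5.7 − (14.38·3.4)·2.7 = 0 → D_y = 274.5084/3.6 = 76.2523 ≈ 76.25 kN.
ΣF_y = 0: C_y + 76.2523 − 25 − 14.38·3.4 = 0 → C_y = -2.360 kN.
ΣF_x = 0: C_x + 50 = 0 → C_x = -50.00 kN.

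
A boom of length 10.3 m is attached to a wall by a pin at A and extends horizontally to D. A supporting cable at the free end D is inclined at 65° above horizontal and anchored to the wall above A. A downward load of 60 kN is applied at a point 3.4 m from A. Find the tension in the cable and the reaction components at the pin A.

ΣM about A: T·sin65°·10.3 − 60·3.4 = 0 → T = 204/(10.3·0.906308) = 21.8533 ≈ 21.85 kN.
ΣF_x = 0: A_x − T·cos65° = 0 → A_x = 21.8533 × 0.422618 = 9.236 kN.
ΣF_y = 0: A_y + T·sin65° − 60 = 0 → A_y = 60 − 21.8533 × 0.906308 = 40.19 kN.

T = 21.85 kN, A_x = 9.236 kN, A_y = 40.19 kN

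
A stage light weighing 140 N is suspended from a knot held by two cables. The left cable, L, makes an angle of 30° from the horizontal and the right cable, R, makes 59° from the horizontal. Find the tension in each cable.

ΣF_x = 0: −T_L·cos30° + T_R·cos59° = 0 → T_R = 1.68148·T_L.
ΣF_y = 0: T_L·sin30° + T_R·sin59° = 140.
Substitute: T_L·(0.5 + 1.68148·0.857167) = 140 → T_L = 72.1163 ≈ 72.12 N.
Then T_R = 1.68148 × 72.1163 = 121.3 N.

T_L = 72.12 N, T_R = 121.3 N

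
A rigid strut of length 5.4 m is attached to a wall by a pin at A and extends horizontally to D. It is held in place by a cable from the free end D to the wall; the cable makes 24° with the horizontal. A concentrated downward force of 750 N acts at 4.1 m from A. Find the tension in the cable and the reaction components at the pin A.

T = 1400 N, A_x = 1279 N, A_y = 180.6 N

ΣM about A: T·sin24°·5.4 − 750·4.1 = 0 → T = 3075/(5.4·0.406737) = 1400.03 ≈ 1400 N.
ΣF_x = 0: A_x − T·cos24° = 0 → A_x = 1400.03 × 0.913545 = 1279 N.
ΣF_y = 0: A_y + T·sin24° − 750 = 0 → A_y = 750 − 1400.03 × 0.406737 = 180.6 N.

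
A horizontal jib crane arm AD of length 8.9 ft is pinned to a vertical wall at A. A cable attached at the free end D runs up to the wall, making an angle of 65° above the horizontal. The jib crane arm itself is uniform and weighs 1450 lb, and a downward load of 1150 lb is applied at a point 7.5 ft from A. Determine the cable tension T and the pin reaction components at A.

T = 1869 lb, A_x = 790.0 lb, A_y = 905.9 lb

ΣM about A: T·sin65°·8.9 − 1450·4.45 − 1150·7.5 = 0 → T = 15077.5/(8.9·0.906308) = 1869.23 ≈ 1869 lb.
ΣF_x = 0: A_x − T·cos65° = 0 → A_x = 1869.23 × 0.422618 = 790.0 lb.
ΣF_y = 0: A_y + T·sin65° − 1450 − 1150 = 0 → A_y = 2600 − 1869.23 × 0.906308 = 905.9 lb.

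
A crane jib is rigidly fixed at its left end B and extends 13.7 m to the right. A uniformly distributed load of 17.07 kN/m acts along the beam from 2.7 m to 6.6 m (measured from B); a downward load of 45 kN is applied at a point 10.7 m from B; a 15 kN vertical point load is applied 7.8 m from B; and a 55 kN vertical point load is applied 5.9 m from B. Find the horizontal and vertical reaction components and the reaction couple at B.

B_x = 0, B_y = 181.6 kN, M_B = 1233 kN·m

Resultant of the distributed load: 17.07 × 3.9 = 66.573 kN at 4.65 m from B.
ΣF_x = 0: B_x = 0.
ΣF_y = 0: B_y − 17.07·3.9 − 45 − 15 − 55 = 0 → B_y = 181.6 kN.
ΣM about B: M_B − (17.07·3.9)·4.65 − 45·10.7 − 15·7.8 − 55·5.9 = 0 → M_B = 1233 kN·m.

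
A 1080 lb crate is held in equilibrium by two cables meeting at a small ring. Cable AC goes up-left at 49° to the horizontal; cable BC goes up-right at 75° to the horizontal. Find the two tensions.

ΣF_x = 0: −T_AC·cos49° + T_BC·cos75° = 0 → T_BC = 2.53482·T_AC.
ΣF_y = 0: T_AC·sin49° + T_BC·sin75° = 1080.
Substitute: T_AC·(0.75471 + 2.53482·0.965926) = 1080 → T_AC = 337.167 ≈ 337.2 lb.
Then T_BC = 2.53482 × 337.167 = 854.7 lb.

T_AC = 337.2 lb, T_BC = 854.7 lb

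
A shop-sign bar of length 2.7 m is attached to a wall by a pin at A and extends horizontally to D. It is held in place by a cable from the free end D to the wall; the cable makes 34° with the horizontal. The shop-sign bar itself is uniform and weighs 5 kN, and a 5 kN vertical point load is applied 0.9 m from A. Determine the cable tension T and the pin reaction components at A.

ΣM about A: T·sin34°·2.7 − 5·1.35 − 5·0.9 = 0 → T = 11.25/(2.7·0.559193) = 7.45121 ≈ 7.451 kN.
ΣF_x = 0: A_x − T·cos34° = 0 → A_x = 7.45121 × 0.829038 = 6.177 kN.
ΣF_y = 0: A_y + T·sin34° − 5 − 5 = 0 → A_y = 10 − 7.45121 × 0.559193 = 5.833 kN.

T = 7.451 kN, A_x = 6.177 kN, A_y = 5.833 kN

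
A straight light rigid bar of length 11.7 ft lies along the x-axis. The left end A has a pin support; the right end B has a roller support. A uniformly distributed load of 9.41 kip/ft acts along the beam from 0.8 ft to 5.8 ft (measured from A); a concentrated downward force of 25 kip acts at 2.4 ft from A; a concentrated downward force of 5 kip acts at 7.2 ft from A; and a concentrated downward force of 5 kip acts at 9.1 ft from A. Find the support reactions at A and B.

Resultant of the distributed load: 9.41 × 5 = 47.05 kip at 3.3 ft from A.
Moments about A: B_y·11.7 − (9.41·5)·3.3 − 25·2.4 − 5·7.2 − 5·9.1 = 0 → B_y = 296.765/11.7 = 25.3645 ≈ 25.36 kip.
ΣF_y = 0: A_y + 25.3645 − 9.41·5 − 25 − 5 − 5 = 0 → A_y = 56.69 kip.
ΣF_x = 0: no horizontal applied forces, so A_x = 0.

A_x = 0, A_y = 56.69 kip, B_y = 25.36 kip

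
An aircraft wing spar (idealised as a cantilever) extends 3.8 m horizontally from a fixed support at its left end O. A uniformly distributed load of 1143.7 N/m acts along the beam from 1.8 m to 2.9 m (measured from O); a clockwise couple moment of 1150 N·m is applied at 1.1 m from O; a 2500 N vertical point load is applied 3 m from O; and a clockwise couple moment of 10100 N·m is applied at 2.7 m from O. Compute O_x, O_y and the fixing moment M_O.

Resultant of the distributed load: 1143.7 × 1.1 = 1258.07 N at 2.35 m from O.
ΣF_x = 0: O_x = 0.
ΣF_y = 0: O_y − 1143.7·1.1 − 2500 = 0 → O_y = 3758 N.
ΣM about O: M_O − (1143.7·1.1)·2.35 − 1150 − 2500·3 − 10100 = 0 → M_O = 21710 N·m.

O_x = 0, O_y = 3758 N, M_O = 21710 N·m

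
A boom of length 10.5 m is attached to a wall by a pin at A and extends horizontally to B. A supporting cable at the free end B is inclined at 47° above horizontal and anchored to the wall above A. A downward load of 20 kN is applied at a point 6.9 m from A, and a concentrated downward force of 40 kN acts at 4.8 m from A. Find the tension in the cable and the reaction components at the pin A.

T = 42.97 kN, A_x = 29.31 kN, A_y = 28.57 kN

ΣM about A: T·sin47°·10.5 − 20·6.9 − 40·4.8 = 0 → T = 330/(10.5·0.731354) = 42.9731 ≈ 42.97 kN.
ΣF_x = 0: A_x − T·cos47° = 0 → A_x = 42.9731 × 0.681998 = 29.31 kN.
ΣF_y = 0: A_y + T·sin47° − 20 − 40 = 0 → A_y = 60 − 42.9731 × 0.731354 = 28.57 kN.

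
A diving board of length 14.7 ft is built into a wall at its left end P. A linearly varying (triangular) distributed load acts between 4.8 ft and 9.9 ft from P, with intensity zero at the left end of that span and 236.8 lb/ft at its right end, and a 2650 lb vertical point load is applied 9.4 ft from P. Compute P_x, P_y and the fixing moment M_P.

Resultant of the triangular load: ½ × 236.8 × 5.1 = 603.84 lb, acting at 8.2 ft from P (one-third of the span from the peak).
ΣF_x = 0: P_x = 0.
ΣF_y = 0: P_y − ½·236.8·5.1 − 2650 = 0 → P_y = 3254 lb.
ΣM about P: M_P − (½·236.8·5.1)·8.2 − 2650·9.4 = 0 → M_P = 29860 lb·ft.

P_x = 0, P_y = 3254 lb, M_P = 29860 lb·ft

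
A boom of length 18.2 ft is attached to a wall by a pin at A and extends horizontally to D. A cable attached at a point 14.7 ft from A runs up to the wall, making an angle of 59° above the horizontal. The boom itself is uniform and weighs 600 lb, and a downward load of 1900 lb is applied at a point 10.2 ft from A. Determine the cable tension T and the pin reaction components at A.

T = 1971 lb, A_x = 1015 lb, A_y = 810.2 lb

ΣM about A: T·sin59°·14.7 − 600·9.1 − 1900·10.2 = 0 → T = 24840/(14.7·0.857167) = 1971.37 ≈ 1971 lb.
ΣF_x = 0: A_x − T·cos59° = 0 → A_x = 1971.37 × 0.515038 = 1015 lb.
ΣF_y = 0: A_y + T·sin59° − 600 − 1900 = 0 → A_y = 2500 − 1971.37 × 0.857167 = 810.2 lb.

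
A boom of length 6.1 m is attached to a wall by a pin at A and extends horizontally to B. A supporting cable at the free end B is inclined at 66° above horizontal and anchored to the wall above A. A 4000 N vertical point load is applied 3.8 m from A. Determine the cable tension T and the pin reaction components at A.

ΣM about A: T·sin66°·6.1 − 4000·3.8 = 0 → T = 15200/(6.1·0.913545) = 2727.62 ≈ 2728 N.
ΣF_x = 0: A_x − T·cos66° = 0 → A_x = 2727.62 × 0.406737 = 1109 N.
ΣF_y = 0: A_y + T·sin66° − 4000 = 0 → A_y = 4000 − 2727.62 × 0.913545 = 1508 N.

T = 2728 N, A_x = 1109 N, A_y = 1508 N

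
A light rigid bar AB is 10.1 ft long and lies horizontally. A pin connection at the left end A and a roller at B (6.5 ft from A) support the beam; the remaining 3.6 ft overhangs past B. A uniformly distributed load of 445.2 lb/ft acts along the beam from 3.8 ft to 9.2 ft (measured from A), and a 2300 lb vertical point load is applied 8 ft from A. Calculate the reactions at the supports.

A_x = 0, A_y = -530.8 lb, B_y = 5235 lb

Resultant of the distributed load: 445.2 × 5.4 = 2404.08 lb at 6.5 ft from A.
Taking moments about A: B_y·6.5 − (445.2·5.4)·6.5 − 2300·8 = 0 → B_y = 34026.52/6.5 = 5234.85 ≈ 5235 lb.
ΣF_y = 0: A_y + 5234.85 − 445.2·5.4 − 2300 = 0 → A_y = -530.8 lb.
ΣF_x = 0: no horizontal applied forces, so A_x = 0.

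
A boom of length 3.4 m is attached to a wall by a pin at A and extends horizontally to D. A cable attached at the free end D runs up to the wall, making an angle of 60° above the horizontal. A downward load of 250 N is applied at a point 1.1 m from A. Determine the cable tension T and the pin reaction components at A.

T = 93.39 N, A_x = 46.70 N, A_y = 169.1 N

ΣM about A: T·sin60°·3.4 − 250·1.1 = 0 → T = 275/(3.4·0.866025) = 93.3949 ≈ 93.39 N.
ΣF_x = 0: A_x − T·cos60° = 0 → A_x = 93.3949 × 0.5 = 46.70 N.
ΣF_y = 0: A_y + T·sin60° − 250 = 0 → A_y = 250 − 93.3949 × 0.866025 = 169.1 N.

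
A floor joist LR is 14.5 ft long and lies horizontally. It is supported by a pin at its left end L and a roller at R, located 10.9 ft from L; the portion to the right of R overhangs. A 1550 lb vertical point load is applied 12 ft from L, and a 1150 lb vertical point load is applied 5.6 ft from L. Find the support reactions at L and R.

L_x = 0, L_y = 402.8 lb, R_y = 2297 lb

ΣM about L: R_y·10.9 − 1550·12 − 1150·5.6 = 0 → R_y = 25040/10.9 = 2297.25 ≈ 2297 lb.
ΣF_y = 0: L_y + 2297.25 − 1550 − 1150 = 0 → L_y = 402.8 lb.
ΣF_x = 0: no horizontal applied forces, so L_x = 0.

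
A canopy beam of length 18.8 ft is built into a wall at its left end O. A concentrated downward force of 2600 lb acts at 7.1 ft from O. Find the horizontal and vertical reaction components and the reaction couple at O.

ΣF_x = 0: O_x = 0.
ΣF_y = 0: O_y − 2600 = 0 → O_y = 2600 lb.
ΣM about O: M_O − 2600·7.1 = 0 → M_O = 18460 lb·ft.

O_x = 0, O_y = 2600 lb, M_O = 18460 lb·ft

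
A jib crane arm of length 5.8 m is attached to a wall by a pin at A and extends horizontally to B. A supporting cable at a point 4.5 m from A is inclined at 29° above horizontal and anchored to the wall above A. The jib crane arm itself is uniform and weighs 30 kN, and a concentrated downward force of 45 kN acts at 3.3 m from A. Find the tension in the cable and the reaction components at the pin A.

T = 107.9 kN, A_x = 94.41 kN, A_y = 22.67 kN

ΣM about A: T·sin29°·4.5 − 30·2.9 − 45·3.3 = 0 → T = 235.5/(4.5·0.48481) = 107.946 ≈ 107.9 kN.
ΣF_x = 0: A_x − T·cos29° = 0 → A_x = 107.946 × 0.87462 = 94.41 kN.
ΣF_y = 0: A_y + T·sin29° − 30 − 45 = 0 → A_y = 75 − 107.946 × 0.48481 = 22.67 kN.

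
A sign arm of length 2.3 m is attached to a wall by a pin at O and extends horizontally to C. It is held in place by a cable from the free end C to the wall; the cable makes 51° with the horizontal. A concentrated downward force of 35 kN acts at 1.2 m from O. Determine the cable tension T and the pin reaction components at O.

ΣM about O: T·sin51°·2.3 − 35·1.2 = 0 → T = 42/(2.3·0.777146) = 23.4973 ≈ 23.50 kN.
ΣF_x = 0: O_x − T·cos51° = 0 → O_x = 23.4973 × 0.62932 = 14.79 kN.
ΣF_y = 0: O_y + T·sin51° − 35 = 0 → O_y = 35 − 23.4973 × 0.777146 = 16.74 kN.

T = 23.50 kN, O_x = 14.79 kN, O_y = 16.74 kN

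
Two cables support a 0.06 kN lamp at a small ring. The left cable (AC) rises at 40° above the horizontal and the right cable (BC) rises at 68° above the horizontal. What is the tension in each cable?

ΣF_x = 0: −T_AC·cos40° + T_BC·cos68° = 0 → T_BC = 2.04493·T_AC.
ΣF_y = 0: T_AC·sin40° + T_BC·sin68° = 0.06.
Substitute: T_AC·(0.642788 + 2.04493·0.927184) = 0.06 → T_AC = 0.0236331 ≈ 0.02363 kN.
Then T_BC = 2.04493 × 0.0236331 = 0.04833 kN.

T_AC = 0.02363 kN, T_BC = 0.04833 kN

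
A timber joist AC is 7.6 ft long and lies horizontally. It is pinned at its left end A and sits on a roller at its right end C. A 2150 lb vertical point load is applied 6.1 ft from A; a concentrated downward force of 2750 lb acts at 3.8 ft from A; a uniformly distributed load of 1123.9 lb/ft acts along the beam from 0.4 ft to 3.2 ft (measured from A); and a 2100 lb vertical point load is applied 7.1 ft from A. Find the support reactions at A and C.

Resultant of the distributed load: 1123.9 × 2.8 = 3146.92 lb at 1.8 ft from A.
ΣM about A: C_y·7.6 − 2150·6.1 − 2750·3.8 − (1123.9·2.8)·1.8 − 2100·7.1 = 0 → C_y = 44139.456/7.6 = 5807.82 ≈ 5808 lb.
ΣF_y = 0: A_y + 5807.82 − 2150 − 2750 − 1123.9·2.8 − 2100 = 0 → A_y = 4339 lb.
ΣF_x = 0: no horizontal applied forces, so A_x = 0.

A_x = 0, A_y = 4339 lb, C_y = 5808 lb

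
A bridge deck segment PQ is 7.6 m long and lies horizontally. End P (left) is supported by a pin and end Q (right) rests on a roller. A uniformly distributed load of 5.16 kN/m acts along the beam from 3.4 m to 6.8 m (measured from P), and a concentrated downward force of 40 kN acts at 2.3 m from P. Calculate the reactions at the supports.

Resultant of the distributed load: 5.16 × 3.4 = 17.544 kN at 5.1 m from P.
ΣM about P: Q_y·7.6 − (5.16·3.4)·5.1 − 40·2.3 = 0 → Q_y = 181.4744/7.6 = 23.8782 ≈ 23.88 kN.
ΣF_y = 0: P_y + 23.8782 − 5.16·3.4 − 40 = 0 → P_y = 33.67 kN.
ΣF_x = 0: no horizontal applied forces, so P_x = 0.

P_x = 0, P_y = 33.67 kN, Q_y = 23.88 kN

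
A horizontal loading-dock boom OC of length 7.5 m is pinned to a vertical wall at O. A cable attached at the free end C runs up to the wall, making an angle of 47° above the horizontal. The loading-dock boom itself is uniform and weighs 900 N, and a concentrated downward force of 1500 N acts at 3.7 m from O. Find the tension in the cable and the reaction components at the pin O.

ΣM about O: T·sin47°·7.5 − 900·3.75 − 1500·3.7 = 0 → T = 8925/(7.5·0.731354) = 1627.12 ≈ 1627 N.
ΣF_x = 0: O_x − T·cos47° = 0 → O_x = 1627.12 × 0.681998 = 1110 N.
ΣF_y = 0: O_y + T·sin47° − 900 − 1500 = 0 → O_y = 2400 − 1627.12 × 0.731354 = 1210 N.

T = 1627 N, O_x = 1110 N, O_y = 1210 N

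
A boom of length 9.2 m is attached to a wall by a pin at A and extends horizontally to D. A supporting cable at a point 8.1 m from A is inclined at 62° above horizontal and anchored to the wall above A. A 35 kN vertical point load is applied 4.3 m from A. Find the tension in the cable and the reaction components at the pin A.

ΣM about A: T·sin62°·8.1 − 35·4.3 = 0 → T = 150.5/(8.1·0.882948) = 21.0434 ≈ 21.04 kN.
ΣF_x = 0: A_x − T·cos62° = 0 → A_x = 21.0434 × 0.469472 = 9.879 kN.
ΣF_y = 0: A_y + T·sin62° − 35 = 0 → A_y = 35 − 21.0434 × 0.882948 = 16.42 kN.

T = 21.04 kN, A_x = 9.879 kN, A_y = 16.42 kN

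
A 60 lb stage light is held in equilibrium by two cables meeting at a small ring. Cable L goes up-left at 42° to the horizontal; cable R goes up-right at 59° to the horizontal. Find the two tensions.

ΣF_x = 0: −T_L·cos42° + T_R·cos59° = 0 → T_R = 1.44289·T_L.
ΣF_y = 0: T_L·sin42° + T_R·sin59° = 60.
Substitute: T_L·(0.669131 + 1.44289·0.857167) = 60 → T_L = 31.4807 ≈ 31.48 lb.
Then T_R = 1.44289 × 31.4807 = 45.42 lb.

T_L = 31.48 lb, T_R = 45.42 lb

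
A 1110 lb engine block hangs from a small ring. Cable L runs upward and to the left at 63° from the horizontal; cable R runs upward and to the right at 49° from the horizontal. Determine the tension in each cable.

T_L = 785.4 lb, T_R = 543.5 lb

ΣF_x = 0: −T_L·cos63° + T_R·cos49° = 0 → T_R = 0.691996·T_L.
ΣF_y = 0: T_L·sin63° + T_R·sin49° = 1110.
Substitute: T_L·(0.891007 + 0.691996·0.75471) = 1110 → T_L = 785.416 ≈ 785.4 lb.
Then T_R = 0.691996 × 785.416 = 543.5 lb.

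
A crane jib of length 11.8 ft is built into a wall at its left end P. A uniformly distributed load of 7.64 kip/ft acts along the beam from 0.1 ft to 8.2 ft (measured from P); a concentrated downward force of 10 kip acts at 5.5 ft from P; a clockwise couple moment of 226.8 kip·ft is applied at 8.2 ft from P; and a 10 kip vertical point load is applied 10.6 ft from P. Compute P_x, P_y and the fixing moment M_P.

P_x = 0, P_y = 81.88 kip, M_P = 644.6 kip·ft

Resultant of the distributed load: 7.64 × 8.1 = 61.884 kip at 4.15 ft from P.
ΣF_x = 0: P_x = 0.
ΣF_y = 0: P_y − 7.64·8.1 − 10 − 10 = 0 → P_y = 81.88 kip.
ΣM about P: M_P − (7.64·8.1)·4.15 − 10·5.5 − 226.8 − 10·10.6 = 0 → M_P = 644.6 kip·ft.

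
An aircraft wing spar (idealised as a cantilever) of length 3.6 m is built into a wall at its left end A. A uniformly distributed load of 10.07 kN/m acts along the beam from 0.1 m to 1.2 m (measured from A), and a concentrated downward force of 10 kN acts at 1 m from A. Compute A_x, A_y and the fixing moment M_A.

Resultant of the distributed load: 10.07 × 1.1 = 11.077 kN at 0.65 m from A.
ΣF_x = 0: A_x = 0.
ΣF_y = 0: A_y − 10.07·1.1 − 10 = 0 → A_y = 21.08 kN.
ΣM about A: M_A − (10.07·1.1)·0.65 − 10·1 = 0 → M_A = 17.20 kN·m.

A_x = 0, A_y = 21.08 kN, M_A = 17.20 kN·m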